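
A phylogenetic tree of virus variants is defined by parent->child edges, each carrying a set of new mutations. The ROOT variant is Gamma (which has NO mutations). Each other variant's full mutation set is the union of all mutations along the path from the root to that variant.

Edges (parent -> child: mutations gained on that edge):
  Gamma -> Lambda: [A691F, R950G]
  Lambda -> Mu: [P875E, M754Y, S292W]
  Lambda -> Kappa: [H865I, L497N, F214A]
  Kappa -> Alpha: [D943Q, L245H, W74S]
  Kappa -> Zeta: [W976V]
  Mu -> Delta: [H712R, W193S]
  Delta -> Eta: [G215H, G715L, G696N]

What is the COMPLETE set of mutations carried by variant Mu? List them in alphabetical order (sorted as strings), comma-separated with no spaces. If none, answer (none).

At Gamma: gained [] -> total []
At Lambda: gained ['A691F', 'R950G'] -> total ['A691F', 'R950G']
At Mu: gained ['P875E', 'M754Y', 'S292W'] -> total ['A691F', 'M754Y', 'P875E', 'R950G', 'S292W']

Answer: A691F,M754Y,P875E,R950G,S292W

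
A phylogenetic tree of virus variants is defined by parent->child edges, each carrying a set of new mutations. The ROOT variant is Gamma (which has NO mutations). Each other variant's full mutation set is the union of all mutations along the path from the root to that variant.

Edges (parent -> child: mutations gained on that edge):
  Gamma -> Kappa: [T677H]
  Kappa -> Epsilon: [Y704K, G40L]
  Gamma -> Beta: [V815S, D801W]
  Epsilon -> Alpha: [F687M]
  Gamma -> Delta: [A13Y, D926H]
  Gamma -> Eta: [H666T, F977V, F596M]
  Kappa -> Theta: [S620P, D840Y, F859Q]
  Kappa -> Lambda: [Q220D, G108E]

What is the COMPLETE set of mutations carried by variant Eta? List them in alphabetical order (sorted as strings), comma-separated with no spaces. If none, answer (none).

At Gamma: gained [] -> total []
At Eta: gained ['H666T', 'F977V', 'F596M'] -> total ['F596M', 'F977V', 'H666T']

Answer: F596M,F977V,H666T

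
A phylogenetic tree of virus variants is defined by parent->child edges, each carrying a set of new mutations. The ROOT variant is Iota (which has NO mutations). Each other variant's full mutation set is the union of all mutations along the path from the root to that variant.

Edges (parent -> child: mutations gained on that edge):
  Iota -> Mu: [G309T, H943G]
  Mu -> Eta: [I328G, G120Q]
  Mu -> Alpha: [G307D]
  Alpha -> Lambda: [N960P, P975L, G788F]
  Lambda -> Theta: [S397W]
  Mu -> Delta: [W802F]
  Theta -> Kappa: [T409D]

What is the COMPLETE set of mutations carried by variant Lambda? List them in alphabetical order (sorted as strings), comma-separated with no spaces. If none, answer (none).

Answer: G307D,G309T,G788F,H943G,N960P,P975L

Derivation:
At Iota: gained [] -> total []
At Mu: gained ['G309T', 'H943G'] -> total ['G309T', 'H943G']
At Alpha: gained ['G307D'] -> total ['G307D', 'G309T', 'H943G']
At Lambda: gained ['N960P', 'P975L', 'G788F'] -> total ['G307D', 'G309T', 'G788F', 'H943G', 'N960P', 'P975L']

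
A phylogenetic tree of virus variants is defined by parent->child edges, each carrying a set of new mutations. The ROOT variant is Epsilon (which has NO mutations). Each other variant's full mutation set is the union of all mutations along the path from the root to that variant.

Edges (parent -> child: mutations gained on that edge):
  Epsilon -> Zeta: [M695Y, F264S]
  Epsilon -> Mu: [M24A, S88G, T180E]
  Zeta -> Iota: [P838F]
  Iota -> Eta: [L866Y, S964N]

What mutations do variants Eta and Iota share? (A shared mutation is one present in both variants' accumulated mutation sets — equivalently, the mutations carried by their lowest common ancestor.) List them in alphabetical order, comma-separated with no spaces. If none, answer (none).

Accumulating mutations along path to Eta:
  At Epsilon: gained [] -> total []
  At Zeta: gained ['M695Y', 'F264S'] -> total ['F264S', 'M695Y']
  At Iota: gained ['P838F'] -> total ['F264S', 'M695Y', 'P838F']
  At Eta: gained ['L866Y', 'S964N'] -> total ['F264S', 'L866Y', 'M695Y', 'P838F', 'S964N']
Mutations(Eta) = ['F264S', 'L866Y', 'M695Y', 'P838F', 'S964N']
Accumulating mutations along path to Iota:
  At Epsilon: gained [] -> total []
  At Zeta: gained ['M695Y', 'F264S'] -> total ['F264S', 'M695Y']
  At Iota: gained ['P838F'] -> total ['F264S', 'M695Y', 'P838F']
Mutations(Iota) = ['F264S', 'M695Y', 'P838F']
Intersection: ['F264S', 'L866Y', 'M695Y', 'P838F', 'S964N'] ∩ ['F264S', 'M695Y', 'P838F'] = ['F264S', 'M695Y', 'P838F']

Answer: F264S,M695Y,P838F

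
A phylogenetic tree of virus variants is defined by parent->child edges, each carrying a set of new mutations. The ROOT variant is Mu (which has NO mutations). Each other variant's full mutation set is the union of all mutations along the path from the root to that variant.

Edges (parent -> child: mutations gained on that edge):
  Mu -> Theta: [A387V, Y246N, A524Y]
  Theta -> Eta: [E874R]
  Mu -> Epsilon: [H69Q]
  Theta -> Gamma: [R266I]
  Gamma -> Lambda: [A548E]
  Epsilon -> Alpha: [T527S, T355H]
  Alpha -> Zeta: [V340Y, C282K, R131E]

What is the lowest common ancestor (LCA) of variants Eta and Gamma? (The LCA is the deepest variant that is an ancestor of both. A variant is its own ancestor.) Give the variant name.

Answer: Theta

Derivation:
Path from root to Eta: Mu -> Theta -> Eta
  ancestors of Eta: {Mu, Theta, Eta}
Path from root to Gamma: Mu -> Theta -> Gamma
  ancestors of Gamma: {Mu, Theta, Gamma}
Common ancestors: {Mu, Theta}
Walk up from Gamma: Gamma (not in ancestors of Eta), Theta (in ancestors of Eta), Mu (in ancestors of Eta)
Deepest common ancestor (LCA) = Theta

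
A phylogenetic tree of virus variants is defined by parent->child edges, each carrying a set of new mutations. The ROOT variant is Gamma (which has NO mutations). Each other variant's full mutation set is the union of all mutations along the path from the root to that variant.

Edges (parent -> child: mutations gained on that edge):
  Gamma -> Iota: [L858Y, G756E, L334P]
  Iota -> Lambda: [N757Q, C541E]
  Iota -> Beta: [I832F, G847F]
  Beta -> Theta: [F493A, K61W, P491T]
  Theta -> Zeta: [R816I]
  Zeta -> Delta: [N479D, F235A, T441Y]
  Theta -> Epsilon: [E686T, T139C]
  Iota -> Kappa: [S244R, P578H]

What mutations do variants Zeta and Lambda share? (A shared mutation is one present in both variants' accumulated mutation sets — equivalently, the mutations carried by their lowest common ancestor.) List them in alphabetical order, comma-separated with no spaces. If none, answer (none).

Accumulating mutations along path to Zeta:
  At Gamma: gained [] -> total []
  At Iota: gained ['L858Y', 'G756E', 'L334P'] -> total ['G756E', 'L334P', 'L858Y']
  At Beta: gained ['I832F', 'G847F'] -> total ['G756E', 'G847F', 'I832F', 'L334P', 'L858Y']
  At Theta: gained ['F493A', 'K61W', 'P491T'] -> total ['F493A', 'G756E', 'G847F', 'I832F', 'K61W', 'L334P', 'L858Y', 'P491T']
  At Zeta: gained ['R816I'] -> total ['F493A', 'G756E', 'G847F', 'I832F', 'K61W', 'L334P', 'L858Y', 'P491T', 'R816I']
Mutations(Zeta) = ['F493A', 'G756E', 'G847F', 'I832F', 'K61W', 'L334P', 'L858Y', 'P491T', 'R816I']
Accumulating mutations along path to Lambda:
  At Gamma: gained [] -> total []
  At Iota: gained ['L858Y', 'G756E', 'L334P'] -> total ['G756E', 'L334P', 'L858Y']
  At Lambda: gained ['N757Q', 'C541E'] -> total ['C541E', 'G756E', 'L334P', 'L858Y', 'N757Q']
Mutations(Lambda) = ['C541E', 'G756E', 'L334P', 'L858Y', 'N757Q']
Intersection: ['F493A', 'G756E', 'G847F', 'I832F', 'K61W', 'L334P', 'L858Y', 'P491T', 'R816I'] ∩ ['C541E', 'G756E', 'L334P', 'L858Y', 'N757Q'] = ['G756E', 'L334P', 'L858Y']

Answer: G756E,L334P,L858Y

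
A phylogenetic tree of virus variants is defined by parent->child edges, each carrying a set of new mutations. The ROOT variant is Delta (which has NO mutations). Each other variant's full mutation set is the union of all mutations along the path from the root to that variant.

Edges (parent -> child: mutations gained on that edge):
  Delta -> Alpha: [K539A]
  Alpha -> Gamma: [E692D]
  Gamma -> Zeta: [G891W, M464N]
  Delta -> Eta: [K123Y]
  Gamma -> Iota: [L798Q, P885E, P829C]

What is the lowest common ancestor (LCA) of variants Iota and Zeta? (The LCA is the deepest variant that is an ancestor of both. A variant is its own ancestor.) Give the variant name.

Path from root to Iota: Delta -> Alpha -> Gamma -> Iota
  ancestors of Iota: {Delta, Alpha, Gamma, Iota}
Path from root to Zeta: Delta -> Alpha -> Gamma -> Zeta
  ancestors of Zeta: {Delta, Alpha, Gamma, Zeta}
Common ancestors: {Delta, Alpha, Gamma}
Walk up from Zeta: Zeta (not in ancestors of Iota), Gamma (in ancestors of Iota), Alpha (in ancestors of Iota), Delta (in ancestors of Iota)
Deepest common ancestor (LCA) = Gamma

Answer: Gamma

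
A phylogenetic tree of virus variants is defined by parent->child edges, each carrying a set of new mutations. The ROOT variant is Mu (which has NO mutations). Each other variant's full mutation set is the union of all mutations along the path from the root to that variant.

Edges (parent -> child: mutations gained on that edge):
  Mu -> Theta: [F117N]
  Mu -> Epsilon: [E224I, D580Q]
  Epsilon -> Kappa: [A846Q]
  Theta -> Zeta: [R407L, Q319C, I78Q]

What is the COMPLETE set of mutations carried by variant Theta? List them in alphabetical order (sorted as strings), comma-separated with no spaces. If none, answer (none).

Answer: F117N

Derivation:
At Mu: gained [] -> total []
At Theta: gained ['F117N'] -> total ['F117N']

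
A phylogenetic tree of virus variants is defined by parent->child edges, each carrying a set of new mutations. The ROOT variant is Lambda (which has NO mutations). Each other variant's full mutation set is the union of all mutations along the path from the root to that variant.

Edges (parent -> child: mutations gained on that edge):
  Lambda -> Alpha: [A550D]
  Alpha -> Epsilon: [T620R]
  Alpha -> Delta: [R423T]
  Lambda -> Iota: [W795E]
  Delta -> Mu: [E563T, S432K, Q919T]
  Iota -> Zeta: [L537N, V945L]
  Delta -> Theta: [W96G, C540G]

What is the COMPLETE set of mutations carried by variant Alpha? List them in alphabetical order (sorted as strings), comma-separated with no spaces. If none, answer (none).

Answer: A550D

Derivation:
At Lambda: gained [] -> total []
At Alpha: gained ['A550D'] -> total ['A550D']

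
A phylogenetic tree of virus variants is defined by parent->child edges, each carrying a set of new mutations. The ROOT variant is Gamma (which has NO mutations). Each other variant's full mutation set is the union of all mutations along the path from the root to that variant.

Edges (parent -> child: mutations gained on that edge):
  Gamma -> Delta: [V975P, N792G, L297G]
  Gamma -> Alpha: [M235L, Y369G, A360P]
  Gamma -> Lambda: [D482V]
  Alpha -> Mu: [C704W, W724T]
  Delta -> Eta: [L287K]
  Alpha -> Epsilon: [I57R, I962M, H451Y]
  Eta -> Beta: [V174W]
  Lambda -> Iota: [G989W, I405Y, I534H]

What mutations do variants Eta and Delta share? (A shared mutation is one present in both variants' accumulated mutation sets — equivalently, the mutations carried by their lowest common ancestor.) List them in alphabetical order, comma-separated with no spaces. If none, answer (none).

Answer: L297G,N792G,V975P

Derivation:
Accumulating mutations along path to Eta:
  At Gamma: gained [] -> total []
  At Delta: gained ['V975P', 'N792G', 'L297G'] -> total ['L297G', 'N792G', 'V975P']
  At Eta: gained ['L287K'] -> total ['L287K', 'L297G', 'N792G', 'V975P']
Mutations(Eta) = ['L287K', 'L297G', 'N792G', 'V975P']
Accumulating mutations along path to Delta:
  At Gamma: gained [] -> total []
  At Delta: gained ['V975P', 'N792G', 'L297G'] -> total ['L297G', 'N792G', 'V975P']
Mutations(Delta) = ['L297G', 'N792G', 'V975P']
Intersection: ['L287K', 'L297G', 'N792G', 'V975P'] ∩ ['L297G', 'N792G', 'V975P'] = ['L297G', 'N792G', 'V975P']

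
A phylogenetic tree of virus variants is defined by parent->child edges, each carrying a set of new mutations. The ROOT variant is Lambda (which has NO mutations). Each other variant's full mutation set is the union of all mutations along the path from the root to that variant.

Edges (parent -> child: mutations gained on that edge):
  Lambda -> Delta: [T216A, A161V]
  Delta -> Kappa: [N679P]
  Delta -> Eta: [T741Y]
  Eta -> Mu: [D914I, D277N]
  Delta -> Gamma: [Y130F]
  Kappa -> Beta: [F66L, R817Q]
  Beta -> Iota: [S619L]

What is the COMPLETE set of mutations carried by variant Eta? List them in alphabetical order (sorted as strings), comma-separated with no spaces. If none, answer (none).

At Lambda: gained [] -> total []
At Delta: gained ['T216A', 'A161V'] -> total ['A161V', 'T216A']
At Eta: gained ['T741Y'] -> total ['A161V', 'T216A', 'T741Y']

Answer: A161V,T216A,T741Y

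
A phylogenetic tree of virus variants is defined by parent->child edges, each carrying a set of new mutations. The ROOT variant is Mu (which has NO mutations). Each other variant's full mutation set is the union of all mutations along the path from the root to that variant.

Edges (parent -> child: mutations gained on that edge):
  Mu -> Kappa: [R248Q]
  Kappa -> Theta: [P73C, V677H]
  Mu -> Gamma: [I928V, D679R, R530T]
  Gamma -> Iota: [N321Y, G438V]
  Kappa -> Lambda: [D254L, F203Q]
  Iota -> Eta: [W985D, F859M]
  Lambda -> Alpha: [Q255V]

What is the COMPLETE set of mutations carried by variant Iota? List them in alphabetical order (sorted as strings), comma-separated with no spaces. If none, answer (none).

Answer: D679R,G438V,I928V,N321Y,R530T

Derivation:
At Mu: gained [] -> total []
At Gamma: gained ['I928V', 'D679R', 'R530T'] -> total ['D679R', 'I928V', 'R530T']
At Iota: gained ['N321Y', 'G438V'] -> total ['D679R', 'G438V', 'I928V', 'N321Y', 'R530T']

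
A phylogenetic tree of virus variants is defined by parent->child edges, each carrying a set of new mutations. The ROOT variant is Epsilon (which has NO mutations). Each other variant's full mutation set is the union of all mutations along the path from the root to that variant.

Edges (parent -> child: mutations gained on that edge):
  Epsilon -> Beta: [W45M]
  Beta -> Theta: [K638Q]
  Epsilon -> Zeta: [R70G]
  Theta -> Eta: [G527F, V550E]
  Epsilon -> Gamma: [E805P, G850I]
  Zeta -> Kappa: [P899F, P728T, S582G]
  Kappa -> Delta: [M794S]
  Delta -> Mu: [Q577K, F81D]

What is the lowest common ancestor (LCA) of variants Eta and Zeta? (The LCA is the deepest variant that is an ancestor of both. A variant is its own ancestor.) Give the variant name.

Answer: Epsilon

Derivation:
Path from root to Eta: Epsilon -> Beta -> Theta -> Eta
  ancestors of Eta: {Epsilon, Beta, Theta, Eta}
Path from root to Zeta: Epsilon -> Zeta
  ancestors of Zeta: {Epsilon, Zeta}
Common ancestors: {Epsilon}
Walk up from Zeta: Zeta (not in ancestors of Eta), Epsilon (in ancestors of Eta)
Deepest common ancestor (LCA) = Epsilon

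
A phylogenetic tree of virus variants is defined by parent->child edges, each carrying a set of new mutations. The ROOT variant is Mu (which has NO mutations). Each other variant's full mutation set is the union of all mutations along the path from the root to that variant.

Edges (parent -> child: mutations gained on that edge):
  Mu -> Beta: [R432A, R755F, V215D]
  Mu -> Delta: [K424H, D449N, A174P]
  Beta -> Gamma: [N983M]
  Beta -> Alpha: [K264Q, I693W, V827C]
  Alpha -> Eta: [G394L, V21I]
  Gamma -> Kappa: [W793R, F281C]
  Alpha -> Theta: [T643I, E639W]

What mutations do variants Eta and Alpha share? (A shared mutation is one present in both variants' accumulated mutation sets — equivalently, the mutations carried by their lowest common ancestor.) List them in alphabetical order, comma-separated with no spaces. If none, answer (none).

Answer: I693W,K264Q,R432A,R755F,V215D,V827C

Derivation:
Accumulating mutations along path to Eta:
  At Mu: gained [] -> total []
  At Beta: gained ['R432A', 'R755F', 'V215D'] -> total ['R432A', 'R755F', 'V215D']
  At Alpha: gained ['K264Q', 'I693W', 'V827C'] -> total ['I693W', 'K264Q', 'R432A', 'R755F', 'V215D', 'V827C']
  At Eta: gained ['G394L', 'V21I'] -> total ['G394L', 'I693W', 'K264Q', 'R432A', 'R755F', 'V215D', 'V21I', 'V827C']
Mutations(Eta) = ['G394L', 'I693W', 'K264Q', 'R432A', 'R755F', 'V215D', 'V21I', 'V827C']
Accumulating mutations along path to Alpha:
  At Mu: gained [] -> total []
  At Beta: gained ['R432A', 'R755F', 'V215D'] -> total ['R432A', 'R755F', 'V215D']
  At Alpha: gained ['K264Q', 'I693W', 'V827C'] -> total ['I693W', 'K264Q', 'R432A', 'R755F', 'V215D', 'V827C']
Mutations(Alpha) = ['I693W', 'K264Q', 'R432A', 'R755F', 'V215D', 'V827C']
Intersection: ['G394L', 'I693W', 'K264Q', 'R432A', 'R755F', 'V215D', 'V21I', 'V827C'] ∩ ['I693W', 'K264Q', 'R432A', 'R755F', 'V215D', 'V827C'] = ['I693W', 'K264Q', 'R432A', 'R755F', 'V215D', 'V827C']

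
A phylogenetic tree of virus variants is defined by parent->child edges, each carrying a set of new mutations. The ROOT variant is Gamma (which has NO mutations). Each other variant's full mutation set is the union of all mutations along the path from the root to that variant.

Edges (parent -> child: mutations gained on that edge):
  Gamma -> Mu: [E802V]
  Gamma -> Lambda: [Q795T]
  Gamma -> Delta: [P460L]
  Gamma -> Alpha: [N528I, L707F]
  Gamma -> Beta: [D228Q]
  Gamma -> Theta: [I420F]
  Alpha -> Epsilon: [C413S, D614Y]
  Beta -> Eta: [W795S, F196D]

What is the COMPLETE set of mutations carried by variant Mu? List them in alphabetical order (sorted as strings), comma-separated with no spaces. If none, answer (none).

At Gamma: gained [] -> total []
At Mu: gained ['E802V'] -> total ['E802V']

Answer: E802V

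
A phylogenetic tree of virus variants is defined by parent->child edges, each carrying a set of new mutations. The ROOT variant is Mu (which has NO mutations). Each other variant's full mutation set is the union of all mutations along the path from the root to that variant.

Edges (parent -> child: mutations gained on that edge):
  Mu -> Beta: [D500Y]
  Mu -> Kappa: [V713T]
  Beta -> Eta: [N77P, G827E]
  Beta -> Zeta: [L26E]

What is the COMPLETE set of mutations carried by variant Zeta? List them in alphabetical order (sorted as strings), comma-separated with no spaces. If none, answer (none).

Answer: D500Y,L26E

Derivation:
At Mu: gained [] -> total []
At Beta: gained ['D500Y'] -> total ['D500Y']
At Zeta: gained ['L26E'] -> total ['D500Y', 'L26E']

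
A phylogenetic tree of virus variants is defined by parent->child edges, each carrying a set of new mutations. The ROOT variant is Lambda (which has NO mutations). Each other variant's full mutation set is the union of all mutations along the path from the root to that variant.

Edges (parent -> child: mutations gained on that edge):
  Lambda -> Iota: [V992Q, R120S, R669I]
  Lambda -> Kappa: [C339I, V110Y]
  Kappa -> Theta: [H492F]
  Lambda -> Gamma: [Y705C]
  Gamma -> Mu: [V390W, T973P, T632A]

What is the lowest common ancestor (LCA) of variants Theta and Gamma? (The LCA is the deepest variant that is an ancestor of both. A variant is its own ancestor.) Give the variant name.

Path from root to Theta: Lambda -> Kappa -> Theta
  ancestors of Theta: {Lambda, Kappa, Theta}
Path from root to Gamma: Lambda -> Gamma
  ancestors of Gamma: {Lambda, Gamma}
Common ancestors: {Lambda}
Walk up from Gamma: Gamma (not in ancestors of Theta), Lambda (in ancestors of Theta)
Deepest common ancestor (LCA) = Lambda

Answer: Lambda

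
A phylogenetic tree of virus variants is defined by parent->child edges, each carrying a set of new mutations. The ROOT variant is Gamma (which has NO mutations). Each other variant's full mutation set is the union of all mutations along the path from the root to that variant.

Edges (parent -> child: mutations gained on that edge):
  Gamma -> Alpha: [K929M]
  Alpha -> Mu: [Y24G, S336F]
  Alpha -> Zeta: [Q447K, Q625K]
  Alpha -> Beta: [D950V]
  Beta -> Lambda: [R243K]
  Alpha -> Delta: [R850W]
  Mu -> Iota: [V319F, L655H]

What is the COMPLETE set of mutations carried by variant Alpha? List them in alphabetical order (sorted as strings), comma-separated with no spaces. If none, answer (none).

At Gamma: gained [] -> total []
At Alpha: gained ['K929M'] -> total ['K929M']

Answer: K929M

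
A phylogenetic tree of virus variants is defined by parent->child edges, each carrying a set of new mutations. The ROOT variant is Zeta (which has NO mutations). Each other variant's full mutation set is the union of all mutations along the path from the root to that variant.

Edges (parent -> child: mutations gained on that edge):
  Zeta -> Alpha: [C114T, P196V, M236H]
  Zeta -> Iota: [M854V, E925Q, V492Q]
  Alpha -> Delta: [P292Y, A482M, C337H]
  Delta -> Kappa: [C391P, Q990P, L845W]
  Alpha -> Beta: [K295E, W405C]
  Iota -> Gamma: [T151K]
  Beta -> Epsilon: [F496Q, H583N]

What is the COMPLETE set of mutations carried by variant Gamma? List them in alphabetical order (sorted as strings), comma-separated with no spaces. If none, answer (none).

At Zeta: gained [] -> total []
At Iota: gained ['M854V', 'E925Q', 'V492Q'] -> total ['E925Q', 'M854V', 'V492Q']
At Gamma: gained ['T151K'] -> total ['E925Q', 'M854V', 'T151K', 'V492Q']

Answer: E925Q,M854V,T151K,V492Q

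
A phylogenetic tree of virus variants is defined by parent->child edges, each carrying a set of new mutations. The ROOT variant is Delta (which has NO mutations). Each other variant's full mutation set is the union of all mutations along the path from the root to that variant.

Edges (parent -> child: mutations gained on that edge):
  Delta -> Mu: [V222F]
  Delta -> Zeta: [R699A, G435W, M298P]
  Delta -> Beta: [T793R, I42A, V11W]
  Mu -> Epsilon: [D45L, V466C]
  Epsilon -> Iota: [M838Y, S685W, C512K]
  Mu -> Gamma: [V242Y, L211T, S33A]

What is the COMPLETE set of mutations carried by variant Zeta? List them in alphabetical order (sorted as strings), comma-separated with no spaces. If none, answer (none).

Answer: G435W,M298P,R699A

Derivation:
At Delta: gained [] -> total []
At Zeta: gained ['R699A', 'G435W', 'M298P'] -> total ['G435W', 'M298P', 'R699A']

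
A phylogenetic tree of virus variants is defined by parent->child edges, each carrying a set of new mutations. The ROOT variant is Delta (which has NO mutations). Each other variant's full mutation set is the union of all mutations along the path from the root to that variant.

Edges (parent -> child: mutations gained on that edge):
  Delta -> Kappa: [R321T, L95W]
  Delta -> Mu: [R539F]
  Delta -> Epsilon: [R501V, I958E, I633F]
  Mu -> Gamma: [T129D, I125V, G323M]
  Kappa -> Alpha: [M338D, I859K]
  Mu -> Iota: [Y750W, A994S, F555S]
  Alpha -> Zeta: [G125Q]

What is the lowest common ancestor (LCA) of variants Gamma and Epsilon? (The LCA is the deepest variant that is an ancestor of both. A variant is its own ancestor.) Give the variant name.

Path from root to Gamma: Delta -> Mu -> Gamma
  ancestors of Gamma: {Delta, Mu, Gamma}
Path from root to Epsilon: Delta -> Epsilon
  ancestors of Epsilon: {Delta, Epsilon}
Common ancestors: {Delta}
Walk up from Epsilon: Epsilon (not in ancestors of Gamma), Delta (in ancestors of Gamma)
Deepest common ancestor (LCA) = Delta

Answer: Delta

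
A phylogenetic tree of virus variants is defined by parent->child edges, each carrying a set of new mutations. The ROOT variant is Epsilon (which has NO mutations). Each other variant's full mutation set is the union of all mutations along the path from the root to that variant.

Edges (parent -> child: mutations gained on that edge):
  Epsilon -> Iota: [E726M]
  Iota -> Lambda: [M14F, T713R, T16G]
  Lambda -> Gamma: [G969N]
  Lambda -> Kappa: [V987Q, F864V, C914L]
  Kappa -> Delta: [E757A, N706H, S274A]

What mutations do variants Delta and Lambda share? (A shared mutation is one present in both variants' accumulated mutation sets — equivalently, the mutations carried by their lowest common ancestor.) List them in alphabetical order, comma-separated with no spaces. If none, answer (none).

Answer: E726M,M14F,T16G,T713R

Derivation:
Accumulating mutations along path to Delta:
  At Epsilon: gained [] -> total []
  At Iota: gained ['E726M'] -> total ['E726M']
  At Lambda: gained ['M14F', 'T713R', 'T16G'] -> total ['E726M', 'M14F', 'T16G', 'T713R']
  At Kappa: gained ['V987Q', 'F864V', 'C914L'] -> total ['C914L', 'E726M', 'F864V', 'M14F', 'T16G', 'T713R', 'V987Q']
  At Delta: gained ['E757A', 'N706H', 'S274A'] -> total ['C914L', 'E726M', 'E757A', 'F864V', 'M14F', 'N706H', 'S274A', 'T16G', 'T713R', 'V987Q']
Mutations(Delta) = ['C914L', 'E726M', 'E757A', 'F864V', 'M14F', 'N706H', 'S274A', 'T16G', 'T713R', 'V987Q']
Accumulating mutations along path to Lambda:
  At Epsilon: gained [] -> total []
  At Iota: gained ['E726M'] -> total ['E726M']
  At Lambda: gained ['M14F', 'T713R', 'T16G'] -> total ['E726M', 'M14F', 'T16G', 'T713R']
Mutations(Lambda) = ['E726M', 'M14F', 'T16G', 'T713R']
Intersection: ['C914L', 'E726M', 'E757A', 'F864V', 'M14F', 'N706H', 'S274A', 'T16G', 'T713R', 'V987Q'] ∩ ['E726M', 'M14F', 'T16G', 'T713R'] = ['E726M', 'M14F', 'T16G', 'T713R']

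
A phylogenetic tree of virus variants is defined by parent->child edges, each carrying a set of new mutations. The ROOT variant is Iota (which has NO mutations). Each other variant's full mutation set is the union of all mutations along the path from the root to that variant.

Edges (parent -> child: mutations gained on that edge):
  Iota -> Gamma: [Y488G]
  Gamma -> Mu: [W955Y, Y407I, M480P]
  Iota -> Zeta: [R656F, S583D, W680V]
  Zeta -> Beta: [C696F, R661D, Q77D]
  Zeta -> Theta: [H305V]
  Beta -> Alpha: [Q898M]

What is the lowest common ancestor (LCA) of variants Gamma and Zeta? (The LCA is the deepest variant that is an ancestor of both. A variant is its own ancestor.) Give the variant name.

Path from root to Gamma: Iota -> Gamma
  ancestors of Gamma: {Iota, Gamma}
Path from root to Zeta: Iota -> Zeta
  ancestors of Zeta: {Iota, Zeta}
Common ancestors: {Iota}
Walk up from Zeta: Zeta (not in ancestors of Gamma), Iota (in ancestors of Gamma)
Deepest common ancestor (LCA) = Iota

Answer: Iota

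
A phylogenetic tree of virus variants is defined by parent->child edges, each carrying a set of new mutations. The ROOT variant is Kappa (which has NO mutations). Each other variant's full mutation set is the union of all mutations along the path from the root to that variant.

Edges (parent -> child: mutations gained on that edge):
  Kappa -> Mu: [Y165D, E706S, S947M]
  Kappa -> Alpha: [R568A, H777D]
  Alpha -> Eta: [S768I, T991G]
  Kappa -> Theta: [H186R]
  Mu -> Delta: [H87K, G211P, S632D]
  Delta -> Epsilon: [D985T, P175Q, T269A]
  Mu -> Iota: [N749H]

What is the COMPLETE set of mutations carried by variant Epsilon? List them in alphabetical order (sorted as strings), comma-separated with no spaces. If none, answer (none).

Answer: D985T,E706S,G211P,H87K,P175Q,S632D,S947M,T269A,Y165D

Derivation:
At Kappa: gained [] -> total []
At Mu: gained ['Y165D', 'E706S', 'S947M'] -> total ['E706S', 'S947M', 'Y165D']
At Delta: gained ['H87K', 'G211P', 'S632D'] -> total ['E706S', 'G211P', 'H87K', 'S632D', 'S947M', 'Y165D']
At Epsilon: gained ['D985T', 'P175Q', 'T269A'] -> total ['D985T', 'E706S', 'G211P', 'H87K', 'P175Q', 'S632D', 'S947M', 'T269A', 'Y165D']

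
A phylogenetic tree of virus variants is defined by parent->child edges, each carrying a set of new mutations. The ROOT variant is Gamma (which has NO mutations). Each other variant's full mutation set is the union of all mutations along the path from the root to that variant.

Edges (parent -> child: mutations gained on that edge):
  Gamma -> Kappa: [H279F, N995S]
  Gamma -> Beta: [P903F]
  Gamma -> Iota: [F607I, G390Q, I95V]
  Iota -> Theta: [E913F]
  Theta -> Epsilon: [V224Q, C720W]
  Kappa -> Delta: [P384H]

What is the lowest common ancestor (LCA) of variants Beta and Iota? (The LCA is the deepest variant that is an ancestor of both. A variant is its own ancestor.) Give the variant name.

Answer: Gamma

Derivation:
Path from root to Beta: Gamma -> Beta
  ancestors of Beta: {Gamma, Beta}
Path from root to Iota: Gamma -> Iota
  ancestors of Iota: {Gamma, Iota}
Common ancestors: {Gamma}
Walk up from Iota: Iota (not in ancestors of Beta), Gamma (in ancestors of Beta)
Deepest common ancestor (LCA) = Gamma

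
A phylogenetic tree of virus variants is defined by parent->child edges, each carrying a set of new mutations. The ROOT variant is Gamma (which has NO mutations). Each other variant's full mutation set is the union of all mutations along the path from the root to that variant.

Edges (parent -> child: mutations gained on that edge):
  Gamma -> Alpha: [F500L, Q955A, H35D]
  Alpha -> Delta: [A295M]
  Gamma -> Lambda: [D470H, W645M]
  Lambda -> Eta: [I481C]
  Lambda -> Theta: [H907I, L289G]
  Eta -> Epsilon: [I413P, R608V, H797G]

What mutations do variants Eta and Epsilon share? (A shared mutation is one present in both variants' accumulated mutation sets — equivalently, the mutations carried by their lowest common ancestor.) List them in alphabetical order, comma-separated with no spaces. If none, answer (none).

Answer: D470H,I481C,W645M

Derivation:
Accumulating mutations along path to Eta:
  At Gamma: gained [] -> total []
  At Lambda: gained ['D470H', 'W645M'] -> total ['D470H', 'W645M']
  At Eta: gained ['I481C'] -> total ['D470H', 'I481C', 'W645M']
Mutations(Eta) = ['D470H', 'I481C', 'W645M']
Accumulating mutations along path to Epsilon:
  At Gamma: gained [] -> total []
  At Lambda: gained ['D470H', 'W645M'] -> total ['D470H', 'W645M']
  At Eta: gained ['I481C'] -> total ['D470H', 'I481C', 'W645M']
  At Epsilon: gained ['I413P', 'R608V', 'H797G'] -> total ['D470H', 'H797G', 'I413P', 'I481C', 'R608V', 'W645M']
Mutations(Epsilon) = ['D470H', 'H797G', 'I413P', 'I481C', 'R608V', 'W645M']
Intersection: ['D470H', 'I481C', 'W645M'] ∩ ['D470H', 'H797G', 'I413P', 'I481C', 'R608V', 'W645M'] = ['D470H', 'I481C', 'W645M']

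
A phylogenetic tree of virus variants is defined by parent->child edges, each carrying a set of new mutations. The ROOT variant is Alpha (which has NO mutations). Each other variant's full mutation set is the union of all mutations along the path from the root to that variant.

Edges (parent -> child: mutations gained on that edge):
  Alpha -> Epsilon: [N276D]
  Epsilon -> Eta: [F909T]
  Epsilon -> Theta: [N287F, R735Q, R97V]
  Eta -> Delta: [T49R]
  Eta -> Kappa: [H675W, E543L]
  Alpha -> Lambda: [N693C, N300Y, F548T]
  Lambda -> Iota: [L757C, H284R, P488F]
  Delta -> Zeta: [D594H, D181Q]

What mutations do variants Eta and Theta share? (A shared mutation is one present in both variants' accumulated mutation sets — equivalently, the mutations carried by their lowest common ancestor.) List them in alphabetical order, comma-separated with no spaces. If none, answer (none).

Answer: N276D

Derivation:
Accumulating mutations along path to Eta:
  At Alpha: gained [] -> total []
  At Epsilon: gained ['N276D'] -> total ['N276D']
  At Eta: gained ['F909T'] -> total ['F909T', 'N276D']
Mutations(Eta) = ['F909T', 'N276D']
Accumulating mutations along path to Theta:
  At Alpha: gained [] -> total []
  At Epsilon: gained ['N276D'] -> total ['N276D']
  At Theta: gained ['N287F', 'R735Q', 'R97V'] -> total ['N276D', 'N287F', 'R735Q', 'R97V']
Mutations(Theta) = ['N276D', 'N287F', 'R735Q', 'R97V']
Intersection: ['F909T', 'N276D'] ∩ ['N276D', 'N287F', 'R735Q', 'R97V'] = ['N276D']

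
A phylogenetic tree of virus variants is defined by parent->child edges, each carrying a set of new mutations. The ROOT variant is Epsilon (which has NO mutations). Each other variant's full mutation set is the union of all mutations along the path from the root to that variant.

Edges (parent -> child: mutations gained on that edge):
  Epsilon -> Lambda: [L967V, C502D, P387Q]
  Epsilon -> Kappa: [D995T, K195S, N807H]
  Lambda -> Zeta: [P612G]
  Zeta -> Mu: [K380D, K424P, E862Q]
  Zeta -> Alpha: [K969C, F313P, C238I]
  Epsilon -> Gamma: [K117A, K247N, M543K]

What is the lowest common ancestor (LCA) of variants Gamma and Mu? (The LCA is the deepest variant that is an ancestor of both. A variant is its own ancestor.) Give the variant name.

Answer: Epsilon

Derivation:
Path from root to Gamma: Epsilon -> Gamma
  ancestors of Gamma: {Epsilon, Gamma}
Path from root to Mu: Epsilon -> Lambda -> Zeta -> Mu
  ancestors of Mu: {Epsilon, Lambda, Zeta, Mu}
Common ancestors: {Epsilon}
Walk up from Mu: Mu (not in ancestors of Gamma), Zeta (not in ancestors of Gamma), Lambda (not in ancestors of Gamma), Epsilon (in ancestors of Gamma)
Deepest common ancestor (LCA) = Epsilon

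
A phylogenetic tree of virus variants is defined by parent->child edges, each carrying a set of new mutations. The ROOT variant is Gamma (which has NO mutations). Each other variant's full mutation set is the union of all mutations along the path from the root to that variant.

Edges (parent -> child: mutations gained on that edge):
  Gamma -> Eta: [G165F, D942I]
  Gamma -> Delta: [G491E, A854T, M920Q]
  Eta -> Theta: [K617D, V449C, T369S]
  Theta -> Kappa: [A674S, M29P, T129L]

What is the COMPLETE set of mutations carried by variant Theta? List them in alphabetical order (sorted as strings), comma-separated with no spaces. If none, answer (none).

Answer: D942I,G165F,K617D,T369S,V449C

Derivation:
At Gamma: gained [] -> total []
At Eta: gained ['G165F', 'D942I'] -> total ['D942I', 'G165F']
At Theta: gained ['K617D', 'V449C', 'T369S'] -> total ['D942I', 'G165F', 'K617D', 'T369S', 'V449C']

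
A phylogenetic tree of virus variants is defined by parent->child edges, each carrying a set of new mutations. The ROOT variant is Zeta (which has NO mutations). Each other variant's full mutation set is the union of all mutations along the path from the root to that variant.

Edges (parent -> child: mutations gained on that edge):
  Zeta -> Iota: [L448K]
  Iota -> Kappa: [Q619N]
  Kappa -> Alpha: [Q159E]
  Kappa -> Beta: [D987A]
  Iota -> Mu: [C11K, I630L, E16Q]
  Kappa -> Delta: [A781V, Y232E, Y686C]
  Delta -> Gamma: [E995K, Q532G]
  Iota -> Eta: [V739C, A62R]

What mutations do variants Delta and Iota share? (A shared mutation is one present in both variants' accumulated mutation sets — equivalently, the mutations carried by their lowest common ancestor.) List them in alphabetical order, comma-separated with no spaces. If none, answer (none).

Accumulating mutations along path to Delta:
  At Zeta: gained [] -> total []
  At Iota: gained ['L448K'] -> total ['L448K']
  At Kappa: gained ['Q619N'] -> total ['L448K', 'Q619N']
  At Delta: gained ['A781V', 'Y232E', 'Y686C'] -> total ['A781V', 'L448K', 'Q619N', 'Y232E', 'Y686C']
Mutations(Delta) = ['A781V', 'L448K', 'Q619N', 'Y232E', 'Y686C']
Accumulating mutations along path to Iota:
  At Zeta: gained [] -> total []
  At Iota: gained ['L448K'] -> total ['L448K']
Mutations(Iota) = ['L448K']
Intersection: ['A781V', 'L448K', 'Q619N', 'Y232E', 'Y686C'] ∩ ['L448K'] = ['L448K']

Answer: L448K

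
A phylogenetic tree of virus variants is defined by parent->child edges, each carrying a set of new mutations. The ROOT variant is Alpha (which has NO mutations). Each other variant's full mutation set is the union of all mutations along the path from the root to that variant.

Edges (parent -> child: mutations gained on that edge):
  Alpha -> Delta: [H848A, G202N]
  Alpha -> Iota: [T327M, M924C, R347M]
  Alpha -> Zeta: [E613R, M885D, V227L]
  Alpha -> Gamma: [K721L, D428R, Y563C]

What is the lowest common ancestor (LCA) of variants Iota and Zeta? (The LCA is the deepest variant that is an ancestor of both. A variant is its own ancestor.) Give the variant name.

Path from root to Iota: Alpha -> Iota
  ancestors of Iota: {Alpha, Iota}
Path from root to Zeta: Alpha -> Zeta
  ancestors of Zeta: {Alpha, Zeta}
Common ancestors: {Alpha}
Walk up from Zeta: Zeta (not in ancestors of Iota), Alpha (in ancestors of Iota)
Deepest common ancestor (LCA) = Alpha

Answer: Alpha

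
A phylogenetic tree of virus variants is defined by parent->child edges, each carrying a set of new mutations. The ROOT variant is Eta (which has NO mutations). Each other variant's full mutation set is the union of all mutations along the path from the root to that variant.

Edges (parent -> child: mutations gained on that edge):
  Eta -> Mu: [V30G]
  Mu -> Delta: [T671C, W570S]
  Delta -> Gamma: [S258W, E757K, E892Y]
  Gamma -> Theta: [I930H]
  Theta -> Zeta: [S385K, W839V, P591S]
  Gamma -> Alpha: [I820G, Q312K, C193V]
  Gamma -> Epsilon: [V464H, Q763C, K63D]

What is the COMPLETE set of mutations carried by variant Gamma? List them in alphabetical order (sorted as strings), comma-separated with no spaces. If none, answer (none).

At Eta: gained [] -> total []
At Mu: gained ['V30G'] -> total ['V30G']
At Delta: gained ['T671C', 'W570S'] -> total ['T671C', 'V30G', 'W570S']
At Gamma: gained ['S258W', 'E757K', 'E892Y'] -> total ['E757K', 'E892Y', 'S258W', 'T671C', 'V30G', 'W570S']

Answer: E757K,E892Y,S258W,T671C,V30G,W570S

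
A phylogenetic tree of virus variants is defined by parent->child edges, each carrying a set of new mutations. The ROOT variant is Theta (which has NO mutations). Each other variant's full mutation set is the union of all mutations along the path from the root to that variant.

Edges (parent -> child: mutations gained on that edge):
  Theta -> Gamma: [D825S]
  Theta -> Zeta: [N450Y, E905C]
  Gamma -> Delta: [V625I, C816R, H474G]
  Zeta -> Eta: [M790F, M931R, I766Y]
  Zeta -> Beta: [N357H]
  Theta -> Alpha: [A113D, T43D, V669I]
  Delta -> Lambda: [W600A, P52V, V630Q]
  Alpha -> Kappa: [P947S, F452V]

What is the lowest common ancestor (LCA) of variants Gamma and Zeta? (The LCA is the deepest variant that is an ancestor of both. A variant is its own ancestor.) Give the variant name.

Answer: Theta

Derivation:
Path from root to Gamma: Theta -> Gamma
  ancestors of Gamma: {Theta, Gamma}
Path from root to Zeta: Theta -> Zeta
  ancestors of Zeta: {Theta, Zeta}
Common ancestors: {Theta}
Walk up from Zeta: Zeta (not in ancestors of Gamma), Theta (in ancestors of Gamma)
Deepest common ancestor (LCA) = Theta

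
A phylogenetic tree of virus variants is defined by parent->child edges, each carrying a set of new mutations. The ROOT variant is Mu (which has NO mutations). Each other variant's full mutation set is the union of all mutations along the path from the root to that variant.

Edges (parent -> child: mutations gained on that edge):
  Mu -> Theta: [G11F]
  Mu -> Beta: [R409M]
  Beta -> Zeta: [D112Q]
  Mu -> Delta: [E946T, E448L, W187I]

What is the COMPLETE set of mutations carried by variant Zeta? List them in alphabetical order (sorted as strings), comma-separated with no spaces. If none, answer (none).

At Mu: gained [] -> total []
At Beta: gained ['R409M'] -> total ['R409M']
At Zeta: gained ['D112Q'] -> total ['D112Q', 'R409M']

Answer: D112Q,R409M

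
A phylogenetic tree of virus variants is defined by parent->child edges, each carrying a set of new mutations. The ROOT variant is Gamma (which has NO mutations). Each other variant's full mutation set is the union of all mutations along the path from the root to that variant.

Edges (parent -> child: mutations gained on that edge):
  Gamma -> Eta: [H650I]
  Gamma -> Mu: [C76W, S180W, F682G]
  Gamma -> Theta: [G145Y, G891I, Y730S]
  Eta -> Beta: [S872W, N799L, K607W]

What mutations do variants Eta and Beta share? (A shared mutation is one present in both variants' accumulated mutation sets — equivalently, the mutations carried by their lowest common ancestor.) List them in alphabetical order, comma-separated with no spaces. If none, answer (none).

Answer: H650I

Derivation:
Accumulating mutations along path to Eta:
  At Gamma: gained [] -> total []
  At Eta: gained ['H650I'] -> total ['H650I']
Mutations(Eta) = ['H650I']
Accumulating mutations along path to Beta:
  At Gamma: gained [] -> total []
  At Eta: gained ['H650I'] -> total ['H650I']
  At Beta: gained ['S872W', 'N799L', 'K607W'] -> total ['H650I', 'K607W', 'N799L', 'S872W']
Mutations(Beta) = ['H650I', 'K607W', 'N799L', 'S872W']
Intersection: ['H650I'] ∩ ['H650I', 'K607W', 'N799L', 'S872W'] = ['H650I']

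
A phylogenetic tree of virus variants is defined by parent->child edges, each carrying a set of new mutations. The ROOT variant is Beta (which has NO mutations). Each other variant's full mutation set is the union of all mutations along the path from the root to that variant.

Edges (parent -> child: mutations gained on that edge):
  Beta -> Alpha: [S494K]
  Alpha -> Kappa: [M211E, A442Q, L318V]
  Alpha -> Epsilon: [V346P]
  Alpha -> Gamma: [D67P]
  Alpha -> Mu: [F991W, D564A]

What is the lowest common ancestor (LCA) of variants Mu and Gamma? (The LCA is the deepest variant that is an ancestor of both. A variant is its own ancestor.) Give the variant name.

Path from root to Mu: Beta -> Alpha -> Mu
  ancestors of Mu: {Beta, Alpha, Mu}
Path from root to Gamma: Beta -> Alpha -> Gamma
  ancestors of Gamma: {Beta, Alpha, Gamma}
Common ancestors: {Beta, Alpha}
Walk up from Gamma: Gamma (not in ancestors of Mu), Alpha (in ancestors of Mu), Beta (in ancestors of Mu)
Deepest common ancestor (LCA) = Alpha

Answer: Alpha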